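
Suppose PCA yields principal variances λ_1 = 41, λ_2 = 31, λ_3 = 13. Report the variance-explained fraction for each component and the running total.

Step 1 — total variance = trace(Sigma) = Σ λ_i = 41 + 31 + 13 = 85.

Step 2 — fraction explained by component i = λ_i / Σ λ:
  PC1: 41/85 = 0.4824
  PC2: 31/85 = 0.3647
  PC3: 13/85 = 0.1529

Step 3 — cumulative fraction after k components = (λ_1 + ... + λ_k) / Σ λ:
  k = 1: 41/85 = 0.4824
  k = 2: (41 + 31)/85 = 72/85 = 0.8471
  k = 3: (41 + 31 + 13)/85 = 85/85 = 1

Summary (fraction, with percent):

explained: PC1 0.4824 (48.24%), PC2 0.3647 (36.47%), PC3 0.1529 (15.29%);  cumulative: 0.4824, 0.8471, 1


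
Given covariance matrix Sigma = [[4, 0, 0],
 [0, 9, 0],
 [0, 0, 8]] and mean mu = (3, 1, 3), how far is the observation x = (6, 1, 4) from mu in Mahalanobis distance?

Step 1 — centre the observation: (x - mu) = (3, 0, 1).

Step 2 — invert Sigma (cofactor / det for 3×3, or solve directly):
  Sigma^{-1} = [[0.25, 0, 0],
 [0, 0.1111, 0],
 [0, 0, 0.125]].

Step 3 — form the quadratic (x - mu)^T · Sigma^{-1} · (x - mu):
  Sigma^{-1} · (x - mu) = (0.75, 0, 0.125).
  (x - mu)^T · [Sigma^{-1} · (x - mu)] = (3)·(0.75) + (0)·(0) + (1)·(0.125) = 2.375.

Step 4 — take square root: d = √(2.375) ≈ 1.5411.

d(x, mu) = √(2.375) ≈ 1.5411


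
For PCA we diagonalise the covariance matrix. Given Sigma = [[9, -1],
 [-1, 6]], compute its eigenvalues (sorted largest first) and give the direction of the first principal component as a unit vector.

Step 1 — characteristic polynomial of 2×2 Sigma:
  det(Sigma - λI) = λ² - trace · λ + det = 0.
  trace = 9 + 6 = 15, det = 9·6 - (-1)² = 53.
Step 2 — discriminant:
  Δ = trace² - 4·det = 225 - 212 = 13.
Step 3 — eigenvalues:
  λ = (trace ± √Δ)/2 = (15 ± 3.6056)/2,
  λ_1 = 9.3028,  λ_2 = 5.6972.

Step 4 — unit eigenvector for λ_1: solve (Sigma - λ_1 I)v = 0. First row:
  (9 - 9.3028)·v_x + (-1)·v_y = 0, i.e. (-0.3028)·v_x + (-1)·v_y = 0,
  so v ∝ (b, λ_1 - a) = (-1, 0.3028); multiply by -1 so the first entry is positive: u = (1, -0.3028).
  ||u|| = √((1)² + (-0.3028)²) = √(1.0917) ≈ 1.0448,
  v_1 = u/||u|| ≈ (0.9571, -0.2898) (||v_1|| = 1).

λ_1 = 9.3028,  λ_2 = 5.6972;  v_1 ≈ (0.9571, -0.2898)


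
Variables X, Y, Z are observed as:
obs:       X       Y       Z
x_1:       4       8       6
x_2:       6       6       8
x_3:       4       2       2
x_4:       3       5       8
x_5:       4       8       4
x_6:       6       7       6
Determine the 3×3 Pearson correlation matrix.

Step 1 — column means:
  mean(X) = (4 + 6 + 4 + 3 + 4 + 6) / 6 = 27/6 = 4.5
  mean(Y) = (8 + 6 + 2 + 5 + 8 + 7) / 6 = 36/6 = 6
  mean(Z) = (6 + 8 + 2 + 8 + 4 + 6) / 6 = 34/6 = 5.6667

Step 2 — sample variances and covariances s[i,j] = (1/(n-1)) · Σ_k (x_{k,i} - mean_i) · (x_{k,j} - mean_j), with n-1 = 5:
  s[X,X] = ((-0.5)·(-0.5) + (1.5)·(1.5) + (-0.5)·(-0.5) + (-1.5)·(-1.5) + (-0.5)·(-0.5) + (1.5)·(1.5)) / 5 = 7.5/5 = 1.5
  s[X,Y] = ((-0.5)·(2) + (1.5)·(0) + (-0.5)·(-4) + (-1.5)·(-1) + (-0.5)·(2) + (1.5)·(1)) / 5 = 3/5 = 0.6
  s[X,Z] = ((-0.5)·(0.3333) + (1.5)·(2.3333) + (-0.5)·(-3.6667) + (-1.5)·(2.3333) + (-0.5)·(-1.6667) + (1.5)·(0.3333)) / 5 = 3/5 = 0.6
  s[Y,Y] = ((2)·(2) + (0)·(0) + (-4)·(-4) + (-1)·(-1) + (2)·(2) + (1)·(1)) / 5 = 26/5 = 5.2
  s[Y,Z] = ((2)·(0.3333) + (0)·(2.3333) + (-4)·(-3.6667) + (-1)·(2.3333) + (2)·(-1.6667) + (1)·(0.3333)) / 5 = 10/5 = 2
  s[Z,Z] = ((0.3333)·(0.3333) + (2.3333)·(2.3333) + (-3.6667)·(-3.6667) + (2.3333)·(2.3333) + (-1.6667)·(-1.6667) + (0.3333)·(0.3333)) / 5 = 27.3333/5 = 5.4667
  Sample standard deviations s_i = √(s[i,i]):
  s(X) = √(1.5) = 1.2247
  s(Y) = √(5.2) = 2.2804
  s(Z) = √(5.4667) = 2.3381

Step 3 — r_{ij} = s_{ij} / (s_i · s_j):
  r[X,X] = 1 (diagonal).
  r[X,Y] = 0.6 / (1.2247 · 2.2804) = 0.6 / 2.7928 = 0.2148
  r[X,Z] = 0.6 / (1.2247 · 2.3381) = 0.6 / 2.8636 = 0.2095
  r[Y,Y] = 1 (diagonal).
  r[Y,Z] = 2 / (2.2804 · 2.3381) = 2 / 5.3317 = 0.3751
  r[Z,Z] = 1 (diagonal).

R is symmetric with unit diagonal. Assembling:

R = [[1, 0.2148, 0.2095],
 [0.2148, 1, 0.3751],
 [0.2095, 0.3751, 1]]


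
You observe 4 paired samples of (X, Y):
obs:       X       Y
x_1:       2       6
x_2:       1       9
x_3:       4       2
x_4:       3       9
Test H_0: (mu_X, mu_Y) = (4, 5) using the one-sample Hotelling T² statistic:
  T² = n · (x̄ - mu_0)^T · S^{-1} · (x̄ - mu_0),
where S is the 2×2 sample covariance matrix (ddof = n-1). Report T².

Step 1 — sample mean vector:
  mean(X) = (2 + 1 + 4 + 3) / 4 = 10/4 = 2.5
  mean(Y) = (6 + 9 + 2 + 9) / 4 = 26/4 = 6.5
  x̄ = (2.5, 6.5),  deviation x̄ - mu_0 = (2.5, 6.5) - (4, 5) = (-1.5, 1.5).

Step 2 — sample covariance matrix, S[i,j] = (1/(n-1)) · Σ_k (x_{k,i} - mean_i) · (x_{k,j} - mean_j), divisor n-1 = 3:
  S[X,X] = ((-0.5)·(-0.5) + (-1.5)·(-1.5) + (1.5)·(1.5) + (0.5)·(0.5)) / 3 = 5/3 = 1.6667
  S[X,Y] = ((-0.5)·(-0.5) + (-1.5)·(2.5) + (1.5)·(-4.5) + (0.5)·(2.5)) / 3 = -9/3 = -3
  S[Y,Y] = ((-0.5)·(-0.5) + (2.5)·(2.5) + (-4.5)·(-4.5) + (2.5)·(2.5)) / 3 = 33/3 = 11
  S = [[1.6667, -3],
 [-3, 11]].

Step 3 — invert S. det(S) = 1.6667·11 - (-3)² = 9.3333.
  S^{-1} = (1/det) · [[d, -b], [-b, a]] = [[1.1786, 0.3214],
 [0.3214, 0.1786]].

Step 4 — quadratic form (x̄ - mu_0)^T · S^{-1} · (x̄ - mu_0):
  S^{-1} · (x̄ - mu_0) = (-1.2857, -0.2143),
  (x̄ - mu_0)^T · [...] = (-1.5)·(-1.2857) + (1.5)·(-0.2143) = 1.6071.

Step 5 — scale by n: T² = 4 · 1.6071 = 6.4286.

T² ≈ 6.4286


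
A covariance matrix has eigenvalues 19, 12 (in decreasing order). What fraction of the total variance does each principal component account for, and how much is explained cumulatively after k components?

Step 1 — total variance = trace(Sigma) = Σ λ_i = 19 + 12 = 31.

Step 2 — fraction explained by component i = λ_i / Σ λ:
  PC1: 19/31 = 0.6129
  PC2: 12/31 = 0.3871

Step 3 — cumulative fraction after k components = (λ_1 + ... + λ_k) / Σ λ:
  k = 1: 19/31 = 0.6129
  k = 2: (19 + 12)/31 = 31/31 = 1

Summary (fraction, with percent):

explained: PC1 0.6129 (61.29%), PC2 0.3871 (38.71%);  cumulative: 0.6129, 1


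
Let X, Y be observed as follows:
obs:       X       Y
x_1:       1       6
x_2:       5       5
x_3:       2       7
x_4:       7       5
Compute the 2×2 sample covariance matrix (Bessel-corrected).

Step 1 — column means:
  mean(X) = (1 + 5 + 2 + 7) / 4 = 15/4 = 3.75
  mean(Y) = (6 + 5 + 7 + 5) / 4 = 23/4 = 5.75

Step 2 — sample covariance S[i,j] = (1/(n-1)) · Σ_k (x_{k,i} - mean_i) · (x_{k,j} - mean_j), with n-1 = 3.
  S[X,X] = ((-2.75)·(-2.75) + (1.25)·(1.25) + (-1.75)·(-1.75) + (3.25)·(3.25)) / 3 = 22.75/3 = 7.5833
  S[X,Y] = ((-2.75)·(0.25) + (1.25)·(-0.75) + (-1.75)·(1.25) + (3.25)·(-0.75)) / 3 = -6.25/3 = -2.0833
  S[Y,Y] = ((0.25)·(0.25) + (-0.75)·(-0.75) + (1.25)·(1.25) + (-0.75)·(-0.75)) / 3 = 2.75/3 = 0.9167

S is symmetric (S[j,i] = S[i,j]). Assembling:

S = [[7.5833, -2.0833],
 [-2.0833, 0.9167]]


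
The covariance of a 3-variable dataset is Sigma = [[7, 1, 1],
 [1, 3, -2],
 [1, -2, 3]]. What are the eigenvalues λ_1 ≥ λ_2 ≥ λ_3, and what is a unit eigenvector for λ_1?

Step 1 — characteristic polynomial p(λ) = det(λI - Sigma) = λ³ - tr·λ² + c_1·λ - det, where tr = trace, c_1 = sum of the principal 2×2 minors, det = det(Sigma):
  tr = 7 + 3 + 3 = 13,
  c_1 = (7·3 - (1)²) + (7·3 - (1)²) + (3·3 - (-2)²) = 20 + 20 + 5 = 45,
  det = 7·(3·3 - (-2)²) - (1)·((1)·3 - (-2)·(1)) + (1)·((1)·(-2) - 3·(1)) = 7·(5) - (1)·(5) + (1)·(-5) = 25.
  So p(λ) = λ³ - 13λ² + 45λ - 25.
Step 2 — look for an integer root (rational root theorem: any rational root is an integer divisor of 25). Testing λ = 5:
  p(5) = 125 - 325 + 225 - 25 = 0  ✓
  Dividing out (λ - 5): p(λ) = (λ - 5)(λ² - 8λ + 5).
Step 3 — remaining eigenvalues from the quadratic λ² - 8λ + 5 = 0:
  Δ = 8² - 4·5 = 64 - 20 = 44,  λ = (8 ± √44)/2 = (8 ± 6.6332)/2 ≈ 7.3166 or 0.6834.
  Sorted: λ_1 = 7.3166,  λ_2 = 5,  λ_3 = 0.6834  (check: sum = 13 = tr ✓).

Step 4 — unit eigenvector for λ_1 ≈ 7.3166: v spans the null space of (Sigma - λ_1 I), whose rows are
  r_1 = (-0.3166, 1, 1),  r_2 = (1, -4.3166, -2),  r_3 = (1, -2, -4.3166).
  v is orthogonal to every row, so take v ∝ r_1 × r_2 = ((1)·(-2) - (1)·(-4.3166), (1)·(1) - (-0.3166)·(-2), (-0.3166)·(-4.3166) - (1)·(1)) ≈ (2.3166, 0.3668, 0.3668).
  Let u = (2.3166, 0.3668, 0.3668).
  ||u|| = √((2.3166)² + (0.3668)² + (0.3668)²) = √(5.6358) ≈ 2.374,  v_1 = u/||u|| ≈ (0.9758, 0.1545, 0.1545) (||v_1|| = 1).

λ_1 = 7.3166,  λ_2 = 5,  λ_3 = 0.6834;  v_1 ≈ (0.9758, 0.1545, 0.1545)


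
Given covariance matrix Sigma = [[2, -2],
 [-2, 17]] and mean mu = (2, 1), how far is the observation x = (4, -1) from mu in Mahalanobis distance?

Step 1 — centre the observation: (x - mu) = (2, -2).

Step 2 — invert Sigma. det(Sigma) = 2·17 - (-2)² = 30.
  Sigma^{-1} = (1/det) · [[d, -b], [-b, a]] = [[0.5667, 0.0667],
 [0.0667, 0.0667]].

Step 3 — form the quadratic (x - mu)^T · Sigma^{-1} · (x - mu):
  Sigma^{-1} · (x - mu) = (1, 0).
  (x - mu)^T · [Sigma^{-1} · (x - mu)] = (2)·(1) + (-2)·(0) = 2.

Step 4 — take square root: d = √(2) ≈ 1.4142.

d(x, mu) = √(2) ≈ 1.4142


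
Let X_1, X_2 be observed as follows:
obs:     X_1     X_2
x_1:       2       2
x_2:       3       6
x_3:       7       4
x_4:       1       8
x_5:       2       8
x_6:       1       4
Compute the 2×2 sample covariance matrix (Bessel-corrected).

Step 1 — column means:
  mean(X_1) = (2 + 3 + 7 + 1 + 2 + 1) / 6 = 16/6 = 2.6667
  mean(X_2) = (2 + 6 + 4 + 8 + 8 + 4) / 6 = 32/6 = 5.3333

Step 2 — sample covariance S[i,j] = (1/(n-1)) · Σ_k (x_{k,i} - mean_i) · (x_{k,j} - mean_j), with n-1 = 5.
  S[X_1,X_1] = ((-0.6667)·(-0.6667) + (0.3333)·(0.3333) + (4.3333)·(4.3333) + (-1.6667)·(-1.6667) + (-0.6667)·(-0.6667) + (-1.6667)·(-1.6667)) / 5 = 25.3333/5 = 5.0667
  S[X_1,X_2] = ((-0.6667)·(-3.3333) + (0.3333)·(0.6667) + (4.3333)·(-1.3333) + (-1.6667)·(2.6667) + (-0.6667)·(2.6667) + (-1.6667)·(-1.3333)) / 5 = -7.3333/5 = -1.4667
  S[X_2,X_2] = ((-3.3333)·(-3.3333) + (0.6667)·(0.6667) + (-1.3333)·(-1.3333) + (2.6667)·(2.6667) + (2.6667)·(2.6667) + (-1.3333)·(-1.3333)) / 5 = 29.3333/5 = 5.8667

S is symmetric (S[j,i] = S[i,j]). Assembling:

S = [[5.0667, -1.4667],
 [-1.4667, 5.8667]]


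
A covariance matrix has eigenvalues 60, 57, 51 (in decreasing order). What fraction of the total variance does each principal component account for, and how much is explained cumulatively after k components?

Step 1 — total variance = trace(Sigma) = Σ λ_i = 60 + 57 + 51 = 168.

Step 2 — fraction explained by component i = λ_i / Σ λ:
  PC1: 60/168 = 0.3571
  PC2: 57/168 = 0.3393
  PC3: 51/168 = 0.3036

Step 3 — cumulative fraction after k components = (λ_1 + ... + λ_k) / Σ λ:
  k = 1: 60/168 = 0.3571
  k = 2: (60 + 57)/168 = 117/168 = 0.6964
  k = 3: (60 + 57 + 51)/168 = 168/168 = 1

Summary (fraction, with percent):

explained: PC1 0.3571 (35.71%), PC2 0.3393 (33.93%), PC3 0.3036 (30.36%);  cumulative: 0.3571, 0.6964, 1


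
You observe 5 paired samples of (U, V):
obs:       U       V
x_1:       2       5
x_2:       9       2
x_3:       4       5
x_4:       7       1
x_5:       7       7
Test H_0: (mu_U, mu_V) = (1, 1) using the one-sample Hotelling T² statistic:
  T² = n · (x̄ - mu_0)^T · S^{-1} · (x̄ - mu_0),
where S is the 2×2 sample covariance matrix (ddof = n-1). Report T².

Step 1 — sample mean vector:
  mean(U) = (2 + 9 + 4 + 7 + 7) / 5 = 29/5 = 5.8
  mean(V) = (5 + 2 + 5 + 1 + 7) / 5 = 20/5 = 4
  x̄ = (5.8, 4),  deviation x̄ - mu_0 = (5.8, 4) - (1, 1) = (4.8, 3).

Step 2 — sample covariance matrix, S[i,j] = (1/(n-1)) · Σ_k (x_{k,i} - mean_i) · (x_{k,j} - mean_j), divisor n-1 = 4:
  S[U,U] = ((-3.8)·(-3.8) + (3.2)·(3.2) + (-1.8)·(-1.8) + (1.2)·(1.2) + (1.2)·(1.2)) / 4 = 30.8/4 = 7.7
  S[U,V] = ((-3.8)·(1) + (3.2)·(-2) + (-1.8)·(1) + (1.2)·(-3) + (1.2)·(3)) / 4 = -12/4 = -3
  S[V,V] = ((1)·(1) + (-2)·(-2) + (1)·(1) + (-3)·(-3) + (3)·(3)) / 4 = 24/4 = 6
  S = [[7.7, -3],
 [-3, 6]].

Step 3 — invert S. det(S) = 7.7·6 - (-3)² = 37.2.
  S^{-1} = (1/det) · [[d, -b], [-b, a]] = [[0.1613, 0.0806],
 [0.0806, 0.207]].

Step 4 — quadratic form (x̄ - mu_0)^T · S^{-1} · (x̄ - mu_0):
  S^{-1} · (x̄ - mu_0) = (1.0161, 1.0081),
  (x̄ - mu_0)^T · [...] = (4.8)·(1.0161) + (3)·(1.0081) = 7.9016.

Step 5 — scale by n: T² = 5 · 7.9016 = 39.5081.

T² ≈ 39.5081


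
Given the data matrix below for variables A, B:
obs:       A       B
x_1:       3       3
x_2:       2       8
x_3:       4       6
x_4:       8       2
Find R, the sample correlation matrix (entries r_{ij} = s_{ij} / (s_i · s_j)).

Step 1 — column means:
  mean(A) = (3 + 2 + 4 + 8) / 4 = 17/4 = 4.25
  mean(B) = (3 + 8 + 6 + 2) / 4 = 19/4 = 4.75

Step 2 — sample variances and covariances s[i,j] = (1/(n-1)) · Σ_k (x_{k,i} - mean_i) · (x_{k,j} - mean_j), with n-1 = 3:
  s[A,A] = ((-1.25)·(-1.25) + (-2.25)·(-2.25) + (-0.25)·(-0.25) + (3.75)·(3.75)) / 3 = 20.75/3 = 6.9167
  s[A,B] = ((-1.25)·(-1.75) + (-2.25)·(3.25) + (-0.25)·(1.25) + (3.75)·(-2.75)) / 3 = -15.75/3 = -5.25
  s[B,B] = ((-1.75)·(-1.75) + (3.25)·(3.25) + (1.25)·(1.25) + (-2.75)·(-2.75)) / 3 = 22.75/3 = 7.5833
  Sample standard deviations s_i = √(s[i,i]):
  s(A) = √(6.9167) = 2.63
  s(B) = √(7.5833) = 2.7538

Step 3 — r_{ij} = s_{ij} / (s_i · s_j):
  r[A,A] = 1 (diagonal).
  r[A,B] = -5.25 / (2.63 · 2.7538) = -5.25 / 7.2423 = -0.7249
  r[B,B] = 1 (diagonal).

R is symmetric with unit diagonal. Assembling:

R = [[1, -0.7249],
 [-0.7249, 1]]


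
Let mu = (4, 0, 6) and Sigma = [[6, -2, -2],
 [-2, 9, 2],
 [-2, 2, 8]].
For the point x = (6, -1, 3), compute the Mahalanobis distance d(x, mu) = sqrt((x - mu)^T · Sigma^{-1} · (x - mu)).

Step 1 — centre the observation: (x - mu) = (2, -1, -3).

Step 2 — invert Sigma (cofactor / det for 3×3, or solve directly):
  Sigma^{-1} = [[0.191, 0.0337, 0.0393],
 [0.0337, 0.1236, -0.0225],
 [0.0393, -0.0225, 0.1404]].

Step 3 — form the quadratic (x - mu)^T · Sigma^{-1} · (x - mu):
  Sigma^{-1} · (x - mu) = (0.2303, 0.0112, -0.3202).
  (x - mu)^T · [Sigma^{-1} · (x - mu)] = (2)·(0.2303) + (-1)·(0.0112) + (-3)·(-0.3202) = 1.4101.

Step 4 — take square root: d = √(1.4101) ≈ 1.1875.

d(x, mu) = √(1.4101) ≈ 1.1875


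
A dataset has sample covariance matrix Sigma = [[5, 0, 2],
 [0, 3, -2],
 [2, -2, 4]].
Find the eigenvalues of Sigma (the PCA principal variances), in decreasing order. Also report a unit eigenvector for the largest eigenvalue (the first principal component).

Step 1 — characteristic polynomial p(λ) = det(λI - Sigma) = λ³ - tr·λ² + c_1·λ - det, where tr = trace, c_1 = sum of the principal 2×2 minors, det = det(Sigma):
  tr = 5 + 3 + 4 = 12,
  c_1 = (5·3 - (0)²) + (5·4 - (2)²) + (3·4 - (-2)²) = 15 + 16 + 8 = 39,
  det = 5·(3·4 - (-2)²) - (0)·((0)·4 - (-2)·(2)) + (2)·((0)·(-2) - 3·(2)) = 5·(8) - (0)·(4) + (2)·(-6) = 28.
  So p(λ) = λ³ - 12λ² + 39λ - 28.
Step 2 — look for an integer root (rational root theorem: any rational root is an integer divisor of 28). Testing λ = 1:
  p(1) = 1 - 12 + 39 - 28 = 0  ✓
  Dividing out (λ - 1): p(λ) = (λ - 1)(λ² - 11λ + 28).
Step 3 — remaining eigenvalues from the quadratic λ² - 11λ + 28 = 0:
  Δ = 11² - 4·28 = 121 - 112 = 9,  λ = (11 ± √9)/2 = (11 ± 3)/2 = 7 or 4.
  Sorted: λ_1 = 7,  λ_2 = 4,  λ_3 = 1  (check: sum = 12 = tr ✓).

Step 4 — unit eigenvector for λ_1 = 7: v spans the null space of (Sigma - λ_1 I), whose rows are
  r_1 = (-2, 0, 2),  r_2 = (0, -4, -2),  r_3 = (2, -2, -3).
  v is orthogonal to every row, so take v ∝ r_1 × r_2 = ((0)·(-2) - (2)·(-4), (2)·(0) - (-2)·(-2), (-2)·(-4) - (0)·(0)) = (8, -4, 8).
  Rescale (divide by 4): u = (2, -1, 2).
  ||u|| = √((2)² + (-1)² + (2)²) = √(9) = 3,  v_1 = u/||u|| ≈ (0.6667, -0.3333, 0.6667) (||v_1|| = 1).

λ_1 = 7,  λ_2 = 4,  λ_3 = 1;  v_1 ≈ (0.6667, -0.3333, 0.6667)


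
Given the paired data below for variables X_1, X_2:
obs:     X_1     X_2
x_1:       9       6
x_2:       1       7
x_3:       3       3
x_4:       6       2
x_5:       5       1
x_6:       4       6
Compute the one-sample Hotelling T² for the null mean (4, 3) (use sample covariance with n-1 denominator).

Step 1 — sample mean vector:
  mean(X_1) = (9 + 1 + 3 + 6 + 5 + 4) / 6 = 28/6 = 4.6667
  mean(X_2) = (6 + 7 + 3 + 2 + 1 + 6) / 6 = 25/6 = 4.1667
  x̄ = (4.6667, 4.1667),  deviation x̄ - mu_0 = (4.6667, 4.1667) - (4, 3) = (0.6667, 1.1667).

Step 2 — sample covariance matrix, S[i,j] = (1/(n-1)) · Σ_k (x_{k,i} - mean_i) · (x_{k,j} - mean_j), divisor n-1 = 5:
  S[X_1,X_1] = ((4.3333)·(4.3333) + (-3.6667)·(-3.6667) + (-1.6667)·(-1.6667) + (1.3333)·(1.3333) + (0.3333)·(0.3333) + (-0.6667)·(-0.6667)) / 5 = 37.3333/5 = 7.4667
  S[X_1,X_2] = ((4.3333)·(1.8333) + (-3.6667)·(2.8333) + (-1.6667)·(-1.1667) + (1.3333)·(-2.1667) + (0.3333)·(-3.1667) + (-0.6667)·(1.8333)) / 5 = -5.6667/5 = -1.1333
  S[X_2,X_2] = ((1.8333)·(1.8333) + (2.8333)·(2.8333) + (-1.1667)·(-1.1667) + (-2.1667)·(-2.1667) + (-3.1667)·(-3.1667) + (1.8333)·(1.8333)) / 5 = 30.8333/5 = 6.1667
  S = [[7.4667, -1.1333],
 [-1.1333, 6.1667]].

Step 3 — invert S. det(S) = 7.4667·6.1667 - (-1.1333)² = 44.76.
  S^{-1} = (1/det) · [[d, -b], [-b, a]] = [[0.1378, 0.0253],
 [0.0253, 0.1668]].

Step 4 — quadratic form (x̄ - mu_0)^T · S^{-1} · (x̄ - mu_0):
  S^{-1} · (x̄ - mu_0) = (0.1214, 0.2115),
  (x̄ - mu_0)^T · [...] = (0.6667)·(0.1214) + (1.1667)·(0.2115) = 0.3277.

Step 5 — scale by n: T² = 6 · 0.3277 = 1.966.

T² ≈ 1.966


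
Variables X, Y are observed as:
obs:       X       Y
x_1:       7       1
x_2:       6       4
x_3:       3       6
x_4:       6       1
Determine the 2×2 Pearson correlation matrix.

Step 1 — column means:
  mean(X) = (7 + 6 + 3 + 6) / 4 = 22/4 = 5.5
  mean(Y) = (1 + 4 + 6 + 1) / 4 = 12/4 = 3

Step 2 — sample variances and covariances s[i,j] = (1/(n-1)) · Σ_k (x_{k,i} - mean_i) · (x_{k,j} - mean_j), with n-1 = 3:
  s[X,X] = ((1.5)·(1.5) + (0.5)·(0.5) + (-2.5)·(-2.5) + (0.5)·(0.5)) / 3 = 9/3 = 3
  s[X,Y] = ((1.5)·(-2) + (0.5)·(1) + (-2.5)·(3) + (0.5)·(-2)) / 3 = -11/3 = -3.6667
  s[Y,Y] = ((-2)·(-2) + (1)·(1) + (3)·(3) + (-2)·(-2)) / 3 = 18/3 = 6
  Sample standard deviations s_i = √(s[i,i]):
  s(X) = √(3) = 1.7321
  s(Y) = √(6) = 2.4495

Step 3 — r_{ij} = s_{ij} / (s_i · s_j):
  r[X,X] = 1 (diagonal).
  r[X,Y] = -3.6667 / (1.7321 · 2.4495) = -3.6667 / 4.2426 = -0.8642
  r[Y,Y] = 1 (diagonal).

R is symmetric with unit diagonal. Assembling:

R = [[1, -0.8642],
 [-0.8642, 1]]


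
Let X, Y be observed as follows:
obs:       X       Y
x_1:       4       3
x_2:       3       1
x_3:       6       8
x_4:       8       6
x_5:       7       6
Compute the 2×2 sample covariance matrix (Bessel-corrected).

Step 1 — column means:
  mean(X) = (4 + 3 + 6 + 8 + 7) / 5 = 28/5 = 5.6
  mean(Y) = (3 + 1 + 8 + 6 + 6) / 5 = 24/5 = 4.8

Step 2 — sample covariance S[i,j] = (1/(n-1)) · Σ_k (x_{k,i} - mean_i) · (x_{k,j} - mean_j), with n-1 = 4.
  S[X,X] = ((-1.6)·(-1.6) + (-2.6)·(-2.6) + (0.4)·(0.4) + (2.4)·(2.4) + (1.4)·(1.4)) / 4 = 17.2/4 = 4.3
  S[X,Y] = ((-1.6)·(-1.8) + (-2.6)·(-3.8) + (0.4)·(3.2) + (2.4)·(1.2) + (1.4)·(1.2)) / 4 = 18.6/4 = 4.65
  S[Y,Y] = ((-1.8)·(-1.8) + (-3.8)·(-3.8) + (3.2)·(3.2) + (1.2)·(1.2) + (1.2)·(1.2)) / 4 = 30.8/4 = 7.7

S is symmetric (S[j,i] = S[i,j]). Assembling:

S = [[4.3, 4.65],
 [4.65, 7.7]]


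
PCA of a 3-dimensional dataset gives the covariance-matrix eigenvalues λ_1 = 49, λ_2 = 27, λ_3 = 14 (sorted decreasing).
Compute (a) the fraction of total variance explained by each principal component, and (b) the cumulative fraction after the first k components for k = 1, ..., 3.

Step 1 — total variance = trace(Sigma) = Σ λ_i = 49 + 27 + 14 = 90.

Step 2 — fraction explained by component i = λ_i / Σ λ:
  PC1: 49/90 = 0.5444
  PC2: 27/90 = 0.3
  PC3: 14/90 = 0.1556

Step 3 — cumulative fraction after k components = (λ_1 + ... + λ_k) / Σ λ:
  k = 1: 49/90 = 0.5444
  k = 2: (49 + 27)/90 = 76/90 = 0.8444
  k = 3: (49 + 27 + 14)/90 = 90/90 = 1

Summary (fraction, with percent):

explained: PC1 0.5444 (54.44%), PC2 0.3 (30%), PC3 0.1556 (15.56%);  cumulative: 0.5444, 0.8444, 1


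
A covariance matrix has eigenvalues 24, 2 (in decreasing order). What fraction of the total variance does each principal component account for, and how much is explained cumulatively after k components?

Step 1 — total variance = trace(Sigma) = Σ λ_i = 24 + 2 = 26.

Step 2 — fraction explained by component i = λ_i / Σ λ:
  PC1: 24/26 = 0.9231
  PC2: 2/26 = 0.0769

Step 3 — cumulative fraction after k components = (λ_1 + ... + λ_k) / Σ λ:
  k = 1: 24/26 = 0.9231
  k = 2: (24 + 2)/26 = 26/26 = 1

Summary (fraction, with percent):

explained: PC1 0.9231 (92.31%), PC2 0.0769 (7.69%);  cumulative: 0.9231, 1


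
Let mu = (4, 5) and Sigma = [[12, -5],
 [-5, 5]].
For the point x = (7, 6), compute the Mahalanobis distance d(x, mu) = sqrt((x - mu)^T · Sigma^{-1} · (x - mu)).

Step 1 — centre the observation: (x - mu) = (3, 1).

Step 2 — invert Sigma. det(Sigma) = 12·5 - (-5)² = 35.
  Sigma^{-1} = (1/det) · [[d, -b], [-b, a]] = [[0.1429, 0.1429],
 [0.1429, 0.3429]].

Step 3 — form the quadratic (x - mu)^T · Sigma^{-1} · (x - mu):
  Sigma^{-1} · (x - mu) = (0.5714, 0.7714).
  (x - mu)^T · [Sigma^{-1} · (x - mu)] = (3)·(0.5714) + (1)·(0.7714) = 2.4857.

Step 4 — take square root: d = √(2.4857) ≈ 1.5766.

d(x, mu) = √(2.4857) ≈ 1.5766


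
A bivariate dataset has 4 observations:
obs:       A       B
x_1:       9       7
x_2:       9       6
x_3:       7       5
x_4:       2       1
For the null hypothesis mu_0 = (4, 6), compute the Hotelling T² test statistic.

Step 1 — sample mean vector:
  mean(A) = (9 + 9 + 7 + 2) / 4 = 27/4 = 6.75
  mean(B) = (7 + 6 + 5 + 1) / 4 = 19/4 = 4.75
  x̄ = (6.75, 4.75),  deviation x̄ - mu_0 = (6.75, 4.75) - (4, 6) = (2.75, -1.25).

Step 2 — sample covariance matrix, S[i,j] = (1/(n-1)) · Σ_k (x_{k,i} - mean_i) · (x_{k,j} - mean_j), divisor n-1 = 3:
  S[A,A] = ((2.25)·(2.25) + (2.25)·(2.25) + (0.25)·(0.25) + (-4.75)·(-4.75)) / 3 = 32.75/3 = 10.9167
  S[A,B] = ((2.25)·(2.25) + (2.25)·(1.25) + (0.25)·(0.25) + (-4.75)·(-3.75)) / 3 = 25.75/3 = 8.5833
  S[B,B] = ((2.25)·(2.25) + (1.25)·(1.25) + (0.25)·(0.25) + (-3.75)·(-3.75)) / 3 = 20.75/3 = 6.9167
  S = [[10.9167, 8.5833],
 [8.5833, 6.9167]].

Step 3 — invert S. det(S) = 10.9167·6.9167 - (8.5833)² = 1.8333.
  S^{-1} = (1/det) · [[d, -b], [-b, a]] = [[3.7727, -4.6818],
 [-4.6818, 5.9545]].

Step 4 — quadratic form (x̄ - mu_0)^T · S^{-1} · (x̄ - mu_0):
  S^{-1} · (x̄ - mu_0) = (16.2273, -20.3182),
  (x̄ - mu_0)^T · [...] = (2.75)·(16.2273) + (-1.25)·(-20.3182) = 70.0227.

Step 5 — scale by n: T² = 4 · 70.0227 = 280.0909.

T² ≈ 280.0909


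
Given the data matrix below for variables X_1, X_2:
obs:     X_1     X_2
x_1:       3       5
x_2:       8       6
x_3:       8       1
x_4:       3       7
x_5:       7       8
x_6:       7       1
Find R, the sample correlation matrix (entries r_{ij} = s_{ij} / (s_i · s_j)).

Step 1 — column means:
  mean(X_1) = (3 + 8 + 8 + 3 + 7 + 7) / 6 = 36/6 = 6
  mean(X_2) = (5 + 6 + 1 + 7 + 8 + 1) / 6 = 28/6 = 4.6667

Step 2 — sample variances and covariances s[i,j] = (1/(n-1)) · Σ_k (x_{k,i} - mean_i) · (x_{k,j} - mean_j), with n-1 = 5:
  s[X_1,X_1] = ((-3)·(-3) + (2)·(2) + (2)·(2) + (-3)·(-3) + (1)·(1) + (1)·(1)) / 5 = 28/5 = 5.6
  s[X_1,X_2] = ((-3)·(0.3333) + (2)·(1.3333) + (2)·(-3.6667) + (-3)·(2.3333) + (1)·(3.3333) + (1)·(-3.6667)) / 5 = -13/5 = -2.6
  s[X_2,X_2] = ((0.3333)·(0.3333) + (1.3333)·(1.3333) + (-3.6667)·(-3.6667) + (2.3333)·(2.3333) + (3.3333)·(3.3333) + (-3.6667)·(-3.6667)) / 5 = 45.3333/5 = 9.0667
  Sample standard deviations s_i = √(s[i,i]):
  s(X_1) = √(5.6) = 2.3664
  s(X_2) = √(9.0667) = 3.0111

Step 3 — r_{ij} = s_{ij} / (s_i · s_j):
  r[X_1,X_1] = 1 (diagonal).
  r[X_1,X_2] = -2.6 / (2.3664 · 3.0111) = -2.6 / 7.1255 = -0.3649
  r[X_2,X_2] = 1 (diagonal).

R is symmetric with unit diagonal. Assembling:

R = [[1, -0.3649],
 [-0.3649, 1]]


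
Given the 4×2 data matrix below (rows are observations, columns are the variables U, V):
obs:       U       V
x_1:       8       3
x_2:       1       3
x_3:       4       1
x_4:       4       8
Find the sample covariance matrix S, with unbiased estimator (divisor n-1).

Step 1 — column means:
  mean(U) = (8 + 1 + 4 + 4) / 4 = 17/4 = 4.25
  mean(V) = (3 + 3 + 1 + 8) / 4 = 15/4 = 3.75

Step 2 — sample covariance S[i,j] = (1/(n-1)) · Σ_k (x_{k,i} - mean_i) · (x_{k,j} - mean_j), with n-1 = 3.
  S[U,U] = ((3.75)·(3.75) + (-3.25)·(-3.25) + (-0.25)·(-0.25) + (-0.25)·(-0.25)) / 3 = 24.75/3 = 8.25
  S[U,V] = ((3.75)·(-0.75) + (-3.25)·(-0.75) + (-0.25)·(-2.75) + (-0.25)·(4.25)) / 3 = -0.75/3 = -0.25
  S[V,V] = ((-0.75)·(-0.75) + (-0.75)·(-0.75) + (-2.75)·(-2.75) + (4.25)·(4.25)) / 3 = 26.75/3 = 8.9167

S is symmetric (S[j,i] = S[i,j]). Assembling:

S = [[8.25, -0.25],
 [-0.25, 8.9167]]


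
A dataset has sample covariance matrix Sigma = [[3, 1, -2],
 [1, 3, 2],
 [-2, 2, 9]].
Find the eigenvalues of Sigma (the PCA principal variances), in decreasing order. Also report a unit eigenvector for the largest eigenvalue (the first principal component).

Step 1 — characteristic polynomial p(λ) = det(λI - Sigma) = λ³ - tr·λ² + c_1·λ - det, where tr = trace, c_1 = sum of the principal 2×2 minors, det = det(Sigma):
  tr = 3 + 3 + 9 = 15,
  c_1 = (3·3 - (1)²) + (3·9 - (-2)²) + (3·9 - (2)²) = 8 + 23 + 23 = 54,
  det = 3·(3·9 - (2)²) - (1)·((1)·9 - (2)·(-2)) + (-2)·((1)·(2) - 3·(-2)) = 3·(23) - (1)·(13) + (-2)·(8) = 40.
  So p(λ) = λ³ - 15λ² + 54λ - 40.
Step 2 — look for an integer root (rational root theorem: any rational root is an integer divisor of 40). Testing λ = 1:
  p(1) = 1 - 15 + 54 - 40 = 0  ✓
  Dividing out (λ - 1): p(λ) = (λ - 1)(λ² - 14λ + 40).
Step 3 — remaining eigenvalues from the quadratic λ² - 14λ + 40 = 0:
  Δ = 14² - 4·40 = 196 - 160 = 36,  λ = (14 ± √36)/2 = (14 ± 6)/2 = 10 or 4.
  Sorted: λ_1 = 10,  λ_2 = 4,  λ_3 = 1  (check: sum = 15 = tr ✓).

Step 4 — unit eigenvector for λ_1 = 10: v spans the null space of (Sigma - λ_1 I), whose rows are
  r_1 = (-7, 1, -2),  r_2 = (1, -7, 2),  r_3 = (-2, 2, -1).
  v is orthogonal to every row, so take v ∝ r_1 × r_2 = ((1)·(2) - (-2)·(-7), (-2)·(1) - (-7)·(2), (-7)·(-7) - (1)·(1)) = (-12, 12, 48).
  Rescale (divide by 12; multiply by -1 so the first nonzero entry is positive): u = (1, -1, -4).
  ||u|| = √((1)² + (-1)² + (-4)²) = √(18) ≈ 4.2426,  v_1 = u/||u|| ≈ (0.2357, -0.2357, -0.9428) (||v_1|| = 1).

λ_1 = 10,  λ_2 = 4,  λ_3 = 1;  v_1 ≈ (0.2357, -0.2357, -0.9428)


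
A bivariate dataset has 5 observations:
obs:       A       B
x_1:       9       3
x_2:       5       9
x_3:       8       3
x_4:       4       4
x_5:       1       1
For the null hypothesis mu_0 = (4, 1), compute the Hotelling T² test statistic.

Step 1 — sample mean vector:
  mean(A) = (9 + 5 + 8 + 4 + 1) / 5 = 27/5 = 5.4
  mean(B) = (3 + 9 + 3 + 4 + 1) / 5 = 20/5 = 4
  x̄ = (5.4, 4),  deviation x̄ - mu_0 = (5.4, 4) - (4, 1) = (1.4, 3).

Step 2 — sample covariance matrix, S[i,j] = (1/(n-1)) · Σ_k (x_{k,i} - mean_i) · (x_{k,j} - mean_j), divisor n-1 = 4:
  S[A,A] = ((3.6)·(3.6) + (-0.4)·(-0.4) + (2.6)·(2.6) + (-1.4)·(-1.4) + (-4.4)·(-4.4)) / 4 = 41.2/4 = 10.3
  S[A,B] = ((3.6)·(-1) + (-0.4)·(5) + (2.6)·(-1) + (-1.4)·(0) + (-4.4)·(-3)) / 4 = 5/4 = 1.25
  S[B,B] = ((-1)·(-1) + (5)·(5) + (-1)·(-1) + (0)·(0) + (-3)·(-3)) / 4 = 36/4 = 9
  S = [[10.3, 1.25],
 [1.25, 9]].

Step 3 — invert S. det(S) = 10.3·9 - (1.25)² = 91.1375.
  S^{-1} = (1/det) · [[d, -b], [-b, a]] = [[0.0988, -0.0137],
 [-0.0137, 0.113]].

Step 4 — quadratic form (x̄ - mu_0)^T · S^{-1} · (x̄ - mu_0):
  S^{-1} · (x̄ - mu_0) = (0.0971, 0.3198),
  (x̄ - mu_0)^T · [...] = (1.4)·(0.0971) + (3)·(0.3198) = 1.0955.

Step 5 — scale by n: T² = 5 · 1.0955 = 5.4774.

T² ≈ 5.4774


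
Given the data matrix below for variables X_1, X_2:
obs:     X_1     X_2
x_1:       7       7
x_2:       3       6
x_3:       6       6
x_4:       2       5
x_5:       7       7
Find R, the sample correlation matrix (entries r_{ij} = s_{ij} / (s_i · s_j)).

Step 1 — column means:
  mean(X_1) = (7 + 3 + 6 + 2 + 7) / 5 = 25/5 = 5
  mean(X_2) = (7 + 6 + 6 + 5 + 7) / 5 = 31/5 = 6.2

Step 2 — sample variances and covariances s[i,j] = (1/(n-1)) · Σ_k (x_{k,i} - mean_i) · (x_{k,j} - mean_j), with n-1 = 4:
  s[X_1,X_1] = ((2)·(2) + (-2)·(-2) + (1)·(1) + (-3)·(-3) + (2)·(2)) / 4 = 22/4 = 5.5
  s[X_1,X_2] = ((2)·(0.8) + (-2)·(-0.2) + (1)·(-0.2) + (-3)·(-1.2) + (2)·(0.8)) / 4 = 7/4 = 1.75
  s[X_2,X_2] = ((0.8)·(0.8) + (-0.2)·(-0.2) + (-0.2)·(-0.2) + (-1.2)·(-1.2) + (0.8)·(0.8)) / 4 = 2.8/4 = 0.7
  Sample standard deviations s_i = √(s[i,i]):
  s(X_1) = √(5.5) = 2.3452
  s(X_2) = √(0.7) = 0.8367

Step 3 — r_{ij} = s_{ij} / (s_i · s_j):
  r[X_1,X_1] = 1 (diagonal).
  r[X_1,X_2] = 1.75 / (2.3452 · 0.8367) = 1.75 / 1.9621 = 0.8919
  r[X_2,X_2] = 1 (diagonal).

R is symmetric with unit diagonal. Assembling:

R = [[1, 0.8919],
 [0.8919, 1]]


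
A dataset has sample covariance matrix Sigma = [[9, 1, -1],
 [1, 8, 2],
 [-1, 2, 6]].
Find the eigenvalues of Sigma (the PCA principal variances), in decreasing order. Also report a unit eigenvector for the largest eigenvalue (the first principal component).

Step 1 — characteristic polynomial p(λ) = det(λI - Sigma) = λ³ - tr·λ² + c_1·λ - det, where tr = trace, c_1 = sum of the principal 2×2 minors, det = det(Sigma):
  tr = 9 + 8 + 6 = 23,
  c_1 = (9·8 - (1)²) + (9·6 - (-1)²) + (8·6 - (2)²) = 71 + 53 + 44 = 168,
  det = 9·(8·6 - (2)²) - (1)·((1)·6 - (2)·(-1)) + (-1)·((1)·(2) - 8·(-1)) = 9·(44) - (1)·(8) + (-1)·(10) = 378.
  So p(λ) = λ³ - 23λ² + 168λ - 378.
Step 2 — look for an integer root (rational root theorem: any rational root is an integer divisor of 378). Testing λ = 9:
  p(9) = 729 - 1863 + 1512 - 378 = 0  ✓
  Dividing out (λ - 9): p(λ) = (λ - 9)(λ² - 14λ + 42).
Step 3 — remaining eigenvalues from the quadratic λ² - 14λ + 42 = 0:
  Δ = 14² - 4·42 = 196 - 168 = 28,  λ = (14 ± √28)/2 = (14 ± 5.2915)/2 ≈ 9.6458 or 4.3542.
  Sorted: λ_1 = 9.6458,  λ_2 = 9,  λ_3 = 4.3542  (check: sum = 23 = tr ✓).

Step 4 — unit eigenvector for λ_1 ≈ 9.6458: v spans the null space of (Sigma - λ_1 I), whose rows are
  r_1 = (-0.6458, 1, -1),  r_2 = (1, -1.6458, 2),  r_3 = (-1, 2, -3.6458).
  v is orthogonal to every row, so take v ∝ r_1 × r_2 = ((1)·(2) - (-1)·(-1.6458), (-1)·(1) - (-0.6458)·(2), (-0.6458)·(-1.6458) - (1)·(1)) ≈ (0.3542, 0.2915, 0.0627).
  Let u = (0.3542, 0.2915, 0.0627).
  ||u|| = √((0.3542)² + (0.2915)² + (0.0627)²) = √(0.2144) ≈ 0.463,  v_1 = u/||u|| ≈ (0.7651, 0.6295, 0.1355) (||v_1|| = 1).

λ_1 = 9.6458,  λ_2 = 9,  λ_3 = 4.3542;  v_1 ≈ (0.7651, 0.6295, 0.1355)


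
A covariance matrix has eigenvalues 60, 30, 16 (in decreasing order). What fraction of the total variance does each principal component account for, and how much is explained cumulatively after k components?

Step 1 — total variance = trace(Sigma) = Σ λ_i = 60 + 30 + 16 = 106.

Step 2 — fraction explained by component i = λ_i / Σ λ:
  PC1: 60/106 = 0.566
  PC2: 30/106 = 0.283
  PC3: 16/106 = 0.1509

Step 3 — cumulative fraction after k components = (λ_1 + ... + λ_k) / Σ λ:
  k = 1: 60/106 = 0.566
  k = 2: (60 + 30)/106 = 90/106 = 0.8491
  k = 3: (60 + 30 + 16)/106 = 106/106 = 1

Summary (fraction, with percent):

explained: PC1 0.566 (56.6%), PC2 0.283 (28.3%), PC3 0.1509 (15.09%);  cumulative: 0.566, 0.8491, 1


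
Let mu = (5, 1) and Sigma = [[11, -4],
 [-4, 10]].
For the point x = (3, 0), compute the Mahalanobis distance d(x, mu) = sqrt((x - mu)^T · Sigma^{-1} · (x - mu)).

Step 1 — centre the observation: (x - mu) = (-2, -1).

Step 2 — invert Sigma. det(Sigma) = 11·10 - (-4)² = 94.
  Sigma^{-1} = (1/det) · [[d, -b], [-b, a]] = [[0.1064, 0.0426],
 [0.0426, 0.117]].

Step 3 — form the quadratic (x - mu)^T · Sigma^{-1} · (x - mu):
  Sigma^{-1} · (x - mu) = (-0.2553, -0.2021).
  (x - mu)^T · [Sigma^{-1} · (x - mu)] = (-2)·(-0.2553) + (-1)·(-0.2021) = 0.7128.

Step 4 — take square root: d = √(0.7128) ≈ 0.8443.

d(x, mu) = √(0.7128) ≈ 0.8443


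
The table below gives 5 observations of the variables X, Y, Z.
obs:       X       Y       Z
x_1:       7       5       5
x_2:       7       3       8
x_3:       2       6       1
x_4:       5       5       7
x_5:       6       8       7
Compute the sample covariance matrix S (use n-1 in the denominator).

Step 1 — column means:
  mean(X) = (7 + 7 + 2 + 5 + 6) / 5 = 27/5 = 5.4
  mean(Y) = (5 + 3 + 6 + 5 + 8) / 5 = 27/5 = 5.4
  mean(Z) = (5 + 8 + 1 + 7 + 7) / 5 = 28/5 = 5.6

Step 2 — sample covariance S[i,j] = (1/(n-1)) · Σ_k (x_{k,i} - mean_i) · (x_{k,j} - mean_j), with n-1 = 4.
  S[X,X] = ((1.6)·(1.6) + (1.6)·(1.6) + (-3.4)·(-3.4) + (-0.4)·(-0.4) + (0.6)·(0.6)) / 4 = 17.2/4 = 4.3
  S[X,Y] = ((1.6)·(-0.4) + (1.6)·(-2.4) + (-3.4)·(0.6) + (-0.4)·(-0.4) + (0.6)·(2.6)) / 4 = -4.8/4 = -1.2
  S[X,Z] = ((1.6)·(-0.6) + (1.6)·(2.4) + (-3.4)·(-4.6) + (-0.4)·(1.4) + (0.6)·(1.4)) / 4 = 18.8/4 = 4.7
  S[Y,Y] = ((-0.4)·(-0.4) + (-2.4)·(-2.4) + (0.6)·(0.6) + (-0.4)·(-0.4) + (2.6)·(2.6)) / 4 = 13.2/4 = 3.3
  S[Y,Z] = ((-0.4)·(-0.6) + (-2.4)·(2.4) + (0.6)·(-4.6) + (-0.4)·(1.4) + (2.6)·(1.4)) / 4 = -5.2/4 = -1.3
  S[Z,Z] = ((-0.6)·(-0.6) + (2.4)·(2.4) + (-4.6)·(-4.6) + (1.4)·(1.4) + (1.4)·(1.4)) / 4 = 31.2/4 = 7.8

S is symmetric (S[j,i] = S[i,j]). Assembling:

S = [[4.3, -1.2, 4.7],
 [-1.2, 3.3, -1.3],
 [4.7, -1.3, 7.8]]


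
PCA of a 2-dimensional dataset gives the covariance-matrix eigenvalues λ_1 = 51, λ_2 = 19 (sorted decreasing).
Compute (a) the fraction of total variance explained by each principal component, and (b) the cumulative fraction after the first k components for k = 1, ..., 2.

Step 1 — total variance = trace(Sigma) = Σ λ_i = 51 + 19 = 70.

Step 2 — fraction explained by component i = λ_i / Σ λ:
  PC1: 51/70 = 0.7286
  PC2: 19/70 = 0.2714

Step 3 — cumulative fraction after k components = (λ_1 + ... + λ_k) / Σ λ:
  k = 1: 51/70 = 0.7286
  k = 2: (51 + 19)/70 = 70/70 = 1

Summary (fraction, with percent):

explained: PC1 0.7286 (72.86%), PC2 0.2714 (27.14%);  cumulative: 0.7286, 1


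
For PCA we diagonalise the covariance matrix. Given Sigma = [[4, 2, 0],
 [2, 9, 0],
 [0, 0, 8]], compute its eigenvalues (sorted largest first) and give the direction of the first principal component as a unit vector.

Step 1 — characteristic polynomial p(λ) = det(λI - Sigma) = λ³ - tr·λ² + c_1·λ - det, where tr = trace, c_1 = sum of the principal 2×2 minors, det = det(Sigma):
  tr = 4 + 9 + 8 = 21,
  c_1 = (4·9 - (2)²) + (4·8 - (0)²) + (9·8 - (0)²) = 32 + 32 + 72 = 136,
  det = 4·(9·8 - (0)²) - (2)·((2)·8 - (0)·(0)) + (0)·((2)·(0) - 9·(0)) = 4·(72) - (2)·(16) + (0)·(0) = 256.
  So p(λ) = λ³ - 21λ² + 136λ - 256.
Step 2 — look for an integer root (rational root theorem: any rational root is an integer divisor of 256). Testing λ = 8:
  p(8) = 512 - 1344 + 1088 - 256 = 0  ✓
  Dividing out (λ - 8): p(λ) = (λ - 8)(λ² - 13λ + 32).
Step 3 — remaining eigenvalues from the quadratic λ² - 13λ + 32 = 0:
  Δ = 13² - 4·32 = 169 - 128 = 41,  λ = (13 ± √41)/2 = (13 ± 6.4031)/2 ≈ 9.7016 or 3.2984.
  Sorted: λ_1 = 9.7016,  λ_2 = 8,  λ_3 = 3.2984  (check: sum = 21 = tr ✓).

Step 4 — unit eigenvector for λ_1 ≈ 9.7016: v spans the null space of (Sigma - λ_1 I), whose rows are
  r_1 = (-5.7016, 2, 0),  r_2 = (2, -0.7016, 0),  r_3 = (0, 0, -1.7016).
  v is orthogonal to every row, so take v ∝ r_1 × r_3 = ((2)·(-1.7016) - (0)·(0), (0)·(0) - (-5.7016)·(-1.7016), (-5.7016)·(0) - (2)·(0)) ≈ (-3.4031, -9.7016, 0).
  Rescale (multiply by -1 so the first nonzero entry is positive): u = (3.4031, 9.7016, 0).
  ||u|| = √((3.4031)² + (9.7016)² + (0)²) = √(105.7016) ≈ 10.2811,  v_1 = u/||u|| ≈ (0.331, 0.9436, 0) (||v_1|| = 1).

λ_1 = 9.7016,  λ_2 = 8,  λ_3 = 3.2984;  v_1 ≈ (0.331, 0.9436, 0)


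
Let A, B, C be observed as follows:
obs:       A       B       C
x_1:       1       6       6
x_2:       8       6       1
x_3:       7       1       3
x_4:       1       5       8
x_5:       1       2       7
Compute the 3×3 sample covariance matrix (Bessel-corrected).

Step 1 — column means:
  mean(A) = (1 + 8 + 7 + 1 + 1) / 5 = 18/5 = 3.6
  mean(B) = (6 + 6 + 1 + 5 + 2) / 5 = 20/5 = 4
  mean(C) = (6 + 1 + 3 + 8 + 7) / 5 = 25/5 = 5

Step 2 — sample covariance S[i,j] = (1/(n-1)) · Σ_k (x_{k,i} - mean_i) · (x_{k,j} - mean_j), with n-1 = 4.
  S[A,A] = ((-2.6)·(-2.6) + (4.4)·(4.4) + (3.4)·(3.4) + (-2.6)·(-2.6) + (-2.6)·(-2.6)) / 4 = 51.2/4 = 12.8
  S[A,B] = ((-2.6)·(2) + (4.4)·(2) + (3.4)·(-3) + (-2.6)·(1) + (-2.6)·(-2)) / 4 = -4/4 = -1
  S[A,C] = ((-2.6)·(1) + (4.4)·(-4) + (3.4)·(-2) + (-2.6)·(3) + (-2.6)·(2)) / 4 = -40/4 = -10
  S[B,B] = ((2)·(2) + (2)·(2) + (-3)·(-3) + (1)·(1) + (-2)·(-2)) / 4 = 22/4 = 5.5
  S[B,C] = ((2)·(1) + (2)·(-4) + (-3)·(-2) + (1)·(3) + (-2)·(2)) / 4 = -1/4 = -0.25
  S[C,C] = ((1)·(1) + (-4)·(-4) + (-2)·(-2) + (3)·(3) + (2)·(2)) / 4 = 34/4 = 8.5

S is symmetric (S[j,i] = S[i,j]). Assembling:

S = [[12.8, -1, -10],
 [-1, 5.5, -0.25],
 [-10, -0.25, 8.5]]


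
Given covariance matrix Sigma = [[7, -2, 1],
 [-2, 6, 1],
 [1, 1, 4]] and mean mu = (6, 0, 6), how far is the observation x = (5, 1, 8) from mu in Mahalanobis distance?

Step 1 — centre the observation: (x - mu) = (-1, 1, 2).

Step 2 — invert Sigma (cofactor / det for 3×3, or solve directly):
  Sigma^{-1} = [[0.1704, 0.0667, -0.0593],
 [0.0667, 0.2, -0.0667],
 [-0.0593, -0.0667, 0.2815]].

Step 3 — form the quadratic (x - mu)^T · Sigma^{-1} · (x - mu):
  Sigma^{-1} · (x - mu) = (-0.2222, 0, 0.5556).
  (x - mu)^T · [Sigma^{-1} · (x - mu)] = (-1)·(-0.2222) + (1)·(0) + (2)·(0.5556) = 1.3333.

Step 4 — take square root: d = √(1.3333) ≈ 1.1547.

d(x, mu) = √(1.3333) ≈ 1.1547


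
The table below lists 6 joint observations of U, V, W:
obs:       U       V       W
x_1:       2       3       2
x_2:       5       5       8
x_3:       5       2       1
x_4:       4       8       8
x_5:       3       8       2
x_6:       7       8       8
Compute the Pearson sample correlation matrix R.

Step 1 — column means:
  mean(U) = (2 + 5 + 5 + 4 + 3 + 7) / 6 = 26/6 = 4.3333
  mean(V) = (3 + 5 + 2 + 8 + 8 + 8) / 6 = 34/6 = 5.6667
  mean(W) = (2 + 8 + 1 + 8 + 2 + 8) / 6 = 29/6 = 4.8333

Step 2 — sample variances and covariances s[i,j] = (1/(n-1)) · Σ_k (x_{k,i} - mean_i) · (x_{k,j} - mean_j), with n-1 = 5:
  s[U,U] = ((-2.3333)·(-2.3333) + (0.6667)·(0.6667) + (0.6667)·(0.6667) + (-0.3333)·(-0.3333) + (-1.3333)·(-1.3333) + (2.6667)·(2.6667)) / 5 = 15.3333/5 = 3.0667
  s[U,V] = ((-2.3333)·(-2.6667) + (0.6667)·(-0.6667) + (0.6667)·(-3.6667) + (-0.3333)·(2.3333) + (-1.3333)·(2.3333) + (2.6667)·(2.3333)) / 5 = 5.6667/5 = 1.1333
  s[U,W] = ((-2.3333)·(-2.8333) + (0.6667)·(3.1667) + (0.6667)·(-3.8333) + (-0.3333)·(3.1667) + (-1.3333)·(-2.8333) + (2.6667)·(3.1667)) / 5 = 17.3333/5 = 3.4667
  s[V,V] = ((-2.6667)·(-2.6667) + (-0.6667)·(-0.6667) + (-3.6667)·(-3.6667) + (2.3333)·(2.3333) + (2.3333)·(2.3333) + (2.3333)·(2.3333)) / 5 = 37.3333/5 = 7.4667
  s[V,W] = ((-2.6667)·(-2.8333) + (-0.6667)·(3.1667) + (-3.6667)·(-3.8333) + (2.3333)·(3.1667) + (2.3333)·(-2.8333) + (2.3333)·(3.1667)) / 5 = 27.6667/5 = 5.5333
  s[W,W] = ((-2.8333)·(-2.8333) + (3.1667)·(3.1667) + (-3.8333)·(-3.8333) + (3.1667)·(3.1667) + (-2.8333)·(-2.8333) + (3.1667)·(3.1667)) / 5 = 60.8333/5 = 12.1667
  Sample standard deviations s_i = √(s[i,i]):
  s(U) = √(3.0667) = 1.7512
  s(V) = √(7.4667) = 2.7325
  s(W) = √(12.1667) = 3.4881

Step 3 — r_{ij} = s_{ij} / (s_i · s_j):
  r[U,U] = 1 (diagonal).
  r[U,V] = 1.1333 / (1.7512 · 2.7325) = 1.1333 / 4.7852 = 0.2368
  r[U,W] = 3.4667 / (1.7512 · 3.4881) = 3.4667 / 6.1083 = 0.5675
  r[V,V] = 1 (diagonal).
  r[V,W] = 5.5333 / (2.7325 · 3.4881) = 5.5333 / 9.5312 = 0.5805
  r[W,W] = 1 (diagonal).

R is symmetric with unit diagonal. Assembling:

R = [[1, 0.2368, 0.5675],
 [0.2368, 1, 0.5805],
 [0.5675, 0.5805, 1]]
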